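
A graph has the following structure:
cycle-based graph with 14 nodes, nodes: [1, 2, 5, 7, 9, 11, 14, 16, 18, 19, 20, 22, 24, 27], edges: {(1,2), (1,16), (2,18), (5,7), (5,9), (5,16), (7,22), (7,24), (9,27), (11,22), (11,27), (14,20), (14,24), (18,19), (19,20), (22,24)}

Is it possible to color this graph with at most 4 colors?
A valid 4-coloring: color 1: [2, 5, 14, 19, 22, 27]; color 2: [1, 7, 9, 11, 18, 20]; color 3: [16, 24].
(χ(G) = 3 ≤ 4.)

Yes, G is 4-colorable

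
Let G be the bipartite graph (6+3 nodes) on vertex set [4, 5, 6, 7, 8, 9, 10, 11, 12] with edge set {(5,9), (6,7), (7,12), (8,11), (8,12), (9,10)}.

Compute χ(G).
χ(G) = 2

Clique number ω(G) = 2 (lower bound: χ ≥ ω).
The graph is bipartite (no odd cycle), so 2 colors suffice: χ(G) = 2.
A valid 2-coloring: color 1: [4, 6, 9, 11, 12]; color 2: [5, 7, 8, 10].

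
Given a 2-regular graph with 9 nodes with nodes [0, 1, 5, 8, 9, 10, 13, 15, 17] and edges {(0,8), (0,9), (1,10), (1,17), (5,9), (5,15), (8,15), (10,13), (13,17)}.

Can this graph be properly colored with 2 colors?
No, G is not 2-colorable

Odd cycle [5, 9, 0, 8, 15] needs 3 colors (χ ≥ 3).
Hence χ(G) ≥ 3 > 2, so no proper 2-coloring exists.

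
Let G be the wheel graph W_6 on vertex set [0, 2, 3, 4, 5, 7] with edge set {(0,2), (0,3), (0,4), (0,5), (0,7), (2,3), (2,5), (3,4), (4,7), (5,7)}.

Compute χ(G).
Clique number ω(G) = 3 (lower bound: χ ≥ ω).
Odd cycle [7, 4, 3, 2, 5] needs 3 colors (χ ≥ 3).
Vertex 0 is adjacent to every vertex of [2, 3, 4, 5, 7], which already need 3 colors among themselves, so 0 needs a new color (χ ≥ 4).
The coloring below uses 4 colors, so χ(G) = 4.
A valid 4-coloring: color 1: [0]; color 2: [2, 7]; color 3: [4, 5]; color 4: [3].

χ(G) = 4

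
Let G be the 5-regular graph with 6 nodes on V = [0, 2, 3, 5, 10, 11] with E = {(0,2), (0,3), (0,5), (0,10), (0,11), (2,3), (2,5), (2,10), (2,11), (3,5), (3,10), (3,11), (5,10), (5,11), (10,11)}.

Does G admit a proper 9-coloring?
A valid 9-coloring: color 1: [0]; color 2: [11]; color 3: [5]; color 4: [10]; color 5: [2]; color 6: [3].
(χ(G) = 6 ≤ 9.)

Yes, G is 9-colorable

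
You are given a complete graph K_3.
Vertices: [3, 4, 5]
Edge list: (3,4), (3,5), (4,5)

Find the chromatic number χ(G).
Clique number ω(G) = 3 (lower bound: χ ≥ ω).
The clique on [3, 4, 5] has size 3, forcing χ ≥ 3, and the coloring below uses 3 colors, so χ(G) = 3.
A valid 3-coloring: color 1: [5]; color 2: [4]; color 3: [3].

χ(G) = 3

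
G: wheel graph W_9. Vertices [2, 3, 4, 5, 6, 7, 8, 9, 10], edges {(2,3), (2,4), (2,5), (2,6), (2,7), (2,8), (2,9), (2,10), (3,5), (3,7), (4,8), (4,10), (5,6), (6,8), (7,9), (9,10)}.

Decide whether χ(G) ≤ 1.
The clique on vertices [2, 3, 5] has size 3 > 1, so it alone needs 3 colors.

No, G is not 1-colorable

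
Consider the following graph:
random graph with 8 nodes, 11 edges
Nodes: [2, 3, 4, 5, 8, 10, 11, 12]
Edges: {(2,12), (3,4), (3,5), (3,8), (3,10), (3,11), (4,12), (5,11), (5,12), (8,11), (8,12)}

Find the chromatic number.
χ(G) = 3

Clique number ω(G) = 3 (lower bound: χ ≥ ω).
The clique on [3, 8, 11] has size 3, forcing χ ≥ 3, and the coloring below uses 3 colors, so χ(G) = 3.
A valid 3-coloring: color 1: [3, 12]; color 2: [2, 4, 5, 8, 10]; color 3: [11].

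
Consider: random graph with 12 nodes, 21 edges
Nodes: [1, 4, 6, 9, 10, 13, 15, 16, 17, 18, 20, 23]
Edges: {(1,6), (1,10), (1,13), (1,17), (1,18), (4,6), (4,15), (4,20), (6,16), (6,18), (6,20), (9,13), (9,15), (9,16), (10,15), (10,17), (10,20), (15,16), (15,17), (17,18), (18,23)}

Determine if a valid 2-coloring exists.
No, G is not 2-colorable

The clique on vertices [1, 17, 18] has size 3 > 2, so it alone needs 3 colors.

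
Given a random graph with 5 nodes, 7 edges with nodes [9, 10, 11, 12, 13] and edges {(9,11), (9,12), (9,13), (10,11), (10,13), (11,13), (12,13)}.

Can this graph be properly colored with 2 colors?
No, G is not 2-colorable

The clique on vertices [9, 11, 13] has size 3 > 2, so it alone needs 3 colors.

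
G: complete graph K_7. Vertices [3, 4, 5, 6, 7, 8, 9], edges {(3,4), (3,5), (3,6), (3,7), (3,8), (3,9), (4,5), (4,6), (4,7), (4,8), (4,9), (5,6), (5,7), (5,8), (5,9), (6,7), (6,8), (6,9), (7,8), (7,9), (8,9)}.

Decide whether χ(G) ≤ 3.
The clique on vertices [3, 4, 5, 6, 7, 8, 9] has size 7 > 3, so it alone needs 7 colors.

No, G is not 3-colorable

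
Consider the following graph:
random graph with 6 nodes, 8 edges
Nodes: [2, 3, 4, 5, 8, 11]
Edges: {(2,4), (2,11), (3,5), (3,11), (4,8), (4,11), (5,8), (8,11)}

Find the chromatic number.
χ(G) = 3

Clique number ω(G) = 3 (lower bound: χ ≥ ω).
The clique on [4, 8, 11] has size 3, forcing χ ≥ 3, and the coloring below uses 3 colors, so χ(G) = 3.
A valid 3-coloring: color 1: [5, 11]; color 2: [3, 4]; color 3: [2, 8].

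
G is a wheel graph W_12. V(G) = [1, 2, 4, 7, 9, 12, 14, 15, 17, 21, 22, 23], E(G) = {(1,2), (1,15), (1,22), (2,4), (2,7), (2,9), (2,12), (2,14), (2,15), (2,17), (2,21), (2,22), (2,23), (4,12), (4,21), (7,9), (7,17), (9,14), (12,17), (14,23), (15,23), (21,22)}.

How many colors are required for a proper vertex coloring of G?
χ(G) = 4

Clique number ω(G) = 3 (lower bound: χ ≥ ω).
Odd cycle [4, 12, 17, 7, 9, 14, 23, 15, 1, 22, 21] needs 3 colors (χ ≥ 3).
Vertex 2 is adjacent to every vertex of [1, 4, 7, 9, 12, 14, 15, 17, 21, 22, 23], which already need 3 colors among themselves, so 2 needs a new color (χ ≥ 4).
The coloring below uses 4 colors, so χ(G) = 4.
A valid 4-coloring: color 1: [2]; color 2: [4, 9, 17, 22, 23]; color 3: [7, 12, 14, 15, 21]; color 4: [1].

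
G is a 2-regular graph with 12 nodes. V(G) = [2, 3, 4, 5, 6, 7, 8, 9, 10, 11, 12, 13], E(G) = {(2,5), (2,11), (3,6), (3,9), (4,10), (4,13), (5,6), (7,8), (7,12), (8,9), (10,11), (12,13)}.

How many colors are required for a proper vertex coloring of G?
χ(G) = 2

Clique number ω(G) = 2 (lower bound: χ ≥ ω).
The graph is bipartite (no odd cycle), so 2 colors suffice: χ(G) = 2.
A valid 2-coloring: color 1: [2, 6, 7, 9, 10, 13]; color 2: [3, 4, 5, 8, 11, 12].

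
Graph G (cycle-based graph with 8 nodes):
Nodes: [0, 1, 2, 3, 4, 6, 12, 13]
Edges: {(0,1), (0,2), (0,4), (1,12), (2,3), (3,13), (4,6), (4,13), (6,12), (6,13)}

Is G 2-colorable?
The clique on vertices [4, 6, 13] has size 3 > 2, so it alone needs 3 colors.

No, G is not 2-colorable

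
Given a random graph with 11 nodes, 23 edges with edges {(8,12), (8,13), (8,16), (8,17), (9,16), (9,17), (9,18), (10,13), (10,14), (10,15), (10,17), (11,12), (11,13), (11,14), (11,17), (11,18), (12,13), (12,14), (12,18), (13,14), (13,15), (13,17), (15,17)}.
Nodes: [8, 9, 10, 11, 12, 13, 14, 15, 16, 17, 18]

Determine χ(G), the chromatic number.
Clique number ω(G) = 4 (lower bound: χ ≥ ω).
The clique on [10, 13, 15, 17] has size 4, forcing χ ≥ 4, and the coloring below uses 4 colors, so χ(G) = 4.
A valid 4-coloring: color 1: [13, 16, 18]; color 2: [12, 17]; color 3: [8, 9, 10, 11]; color 4: [14, 15].

χ(G) = 4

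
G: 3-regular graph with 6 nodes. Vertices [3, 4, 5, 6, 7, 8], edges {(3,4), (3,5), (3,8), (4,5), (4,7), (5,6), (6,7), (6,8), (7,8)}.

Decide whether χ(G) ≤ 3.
Yes, G is 3-colorable

A valid 3-coloring: color 1: [3, 6]; color 2: [5, 7]; color 3: [4, 8].
(χ(G) = 3 ≤ 3.)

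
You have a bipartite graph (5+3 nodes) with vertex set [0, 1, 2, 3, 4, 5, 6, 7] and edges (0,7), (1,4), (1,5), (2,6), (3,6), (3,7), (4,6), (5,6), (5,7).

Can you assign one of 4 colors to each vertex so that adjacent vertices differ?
A valid 4-coloring: color 1: [1, 6, 7]; color 2: [0, 2, 3, 4, 5].
(χ(G) = 2 ≤ 4.)

Yes, G is 4-colorable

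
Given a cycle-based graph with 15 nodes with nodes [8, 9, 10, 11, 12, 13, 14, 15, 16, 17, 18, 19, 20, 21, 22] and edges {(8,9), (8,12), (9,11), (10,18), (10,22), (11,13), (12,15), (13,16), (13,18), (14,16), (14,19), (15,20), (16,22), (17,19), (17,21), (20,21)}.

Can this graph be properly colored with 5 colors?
Yes, G is 5-colorable

A valid 5-coloring: color 1: [9, 10, 12, 13, 14, 17, 20]; color 2: [8, 11, 15, 16, 18, 19, 21]; color 3: [22].
(χ(G) = 3 ≤ 5.)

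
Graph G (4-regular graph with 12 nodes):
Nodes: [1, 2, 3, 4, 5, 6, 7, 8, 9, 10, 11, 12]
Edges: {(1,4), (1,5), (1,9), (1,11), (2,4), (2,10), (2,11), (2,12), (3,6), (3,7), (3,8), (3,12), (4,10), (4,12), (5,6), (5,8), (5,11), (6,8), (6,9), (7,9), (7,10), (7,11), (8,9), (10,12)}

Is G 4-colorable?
A valid 4-coloring: color 1: [3, 4, 5, 9]; color 2: [8, 10, 11]; color 3: [1, 2, 6, 7]; color 4: [12].
(χ(G) = 4 ≤ 4.)

Yes, G is 4-colorable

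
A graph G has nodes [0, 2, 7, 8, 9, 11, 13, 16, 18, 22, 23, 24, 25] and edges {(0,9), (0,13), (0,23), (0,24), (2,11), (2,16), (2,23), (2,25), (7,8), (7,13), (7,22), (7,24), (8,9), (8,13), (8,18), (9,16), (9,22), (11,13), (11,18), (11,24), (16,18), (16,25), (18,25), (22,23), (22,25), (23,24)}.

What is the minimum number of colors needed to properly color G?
Clique number ω(G) = 3 (lower bound: χ ≥ ω).
The clique on [0, 23, 24] has size 3, forcing χ ≥ 3, and the coloring below uses 3 colors, so χ(G) = 3.
A valid 3-coloring: color 1: [0, 8, 11, 16, 22]; color 2: [2, 9, 13, 18, 24]; color 3: [7, 23, 25].

χ(G) = 3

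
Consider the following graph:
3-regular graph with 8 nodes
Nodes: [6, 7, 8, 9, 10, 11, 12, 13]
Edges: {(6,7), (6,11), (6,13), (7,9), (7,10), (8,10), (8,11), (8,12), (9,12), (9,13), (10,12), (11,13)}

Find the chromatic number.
Clique number ω(G) = 3 (lower bound: χ ≥ ω).
The clique on [6, 11, 13] has size 3, forcing χ ≥ 3, and the coloring below uses 3 colors, so χ(G) = 3.
A valid 3-coloring: color 1: [6, 8, 9]; color 2: [7, 12, 13]; color 3: [10, 11].

χ(G) = 3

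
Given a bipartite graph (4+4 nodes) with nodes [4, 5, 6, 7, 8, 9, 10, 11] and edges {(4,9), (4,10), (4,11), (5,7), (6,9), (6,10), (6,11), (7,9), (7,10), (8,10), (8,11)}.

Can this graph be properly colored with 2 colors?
Yes, G is 2-colorable

A valid 2-coloring: color 1: [5, 9, 10, 11]; color 2: [4, 6, 7, 8].
(χ(G) = 2 ≤ 2.)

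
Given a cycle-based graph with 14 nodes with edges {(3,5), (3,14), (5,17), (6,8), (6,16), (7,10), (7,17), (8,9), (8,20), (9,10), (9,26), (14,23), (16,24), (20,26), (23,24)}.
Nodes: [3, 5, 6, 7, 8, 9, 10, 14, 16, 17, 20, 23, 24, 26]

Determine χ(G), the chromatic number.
χ(G) = 2

Clique number ω(G) = 2 (lower bound: χ ≥ ω).
The graph is bipartite (no odd cycle), so 2 colors suffice: χ(G) = 2.
A valid 2-coloring: color 1: [3, 8, 10, 16, 17, 23, 26]; color 2: [5, 6, 7, 9, 14, 20, 24].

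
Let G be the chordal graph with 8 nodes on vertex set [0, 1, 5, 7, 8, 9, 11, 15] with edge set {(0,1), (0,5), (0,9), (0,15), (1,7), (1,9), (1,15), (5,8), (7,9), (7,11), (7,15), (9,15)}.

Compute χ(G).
χ(G) = 4

Clique number ω(G) = 4 (lower bound: χ ≥ ω).
The clique on [0, 1, 9, 15] has size 4, forcing χ ≥ 4, and the coloring below uses 4 colors, so χ(G) = 4.
A valid 4-coloring: color 1: [0, 7, 8]; color 2: [1, 5, 11]; color 3: [15]; color 4: [9].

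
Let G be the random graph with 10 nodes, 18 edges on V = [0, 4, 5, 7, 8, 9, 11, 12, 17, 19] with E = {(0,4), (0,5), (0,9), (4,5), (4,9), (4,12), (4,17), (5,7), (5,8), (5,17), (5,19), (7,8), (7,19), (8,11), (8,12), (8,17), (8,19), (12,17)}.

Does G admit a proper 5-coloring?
A valid 5-coloring: color 1: [4, 8]; color 2: [5, 9, 11, 12]; color 3: [0, 7, 17]; color 4: [19].
(χ(G) = 4 ≤ 5.)

Yes, G is 5-colorable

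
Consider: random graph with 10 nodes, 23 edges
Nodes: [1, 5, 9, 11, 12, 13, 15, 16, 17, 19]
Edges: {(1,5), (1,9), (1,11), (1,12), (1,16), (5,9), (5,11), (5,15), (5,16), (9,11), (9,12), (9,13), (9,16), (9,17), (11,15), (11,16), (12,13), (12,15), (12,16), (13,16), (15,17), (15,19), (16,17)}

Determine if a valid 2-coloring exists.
No, G is not 2-colorable

The clique on vertices [1, 5, 9, 11, 16] has size 5 > 2, so it alone needs 5 colors.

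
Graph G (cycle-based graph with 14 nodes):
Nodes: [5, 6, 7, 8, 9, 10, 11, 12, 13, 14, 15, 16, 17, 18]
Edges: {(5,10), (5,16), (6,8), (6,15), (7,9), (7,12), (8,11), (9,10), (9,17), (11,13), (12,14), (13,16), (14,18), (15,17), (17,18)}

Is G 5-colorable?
A valid 5-coloring: color 1: [6, 7, 10, 11, 14, 16, 17]; color 2: [5, 8, 9, 12, 13, 15, 18].
(χ(G) = 2 ≤ 5.)

Yes, G is 5-colorable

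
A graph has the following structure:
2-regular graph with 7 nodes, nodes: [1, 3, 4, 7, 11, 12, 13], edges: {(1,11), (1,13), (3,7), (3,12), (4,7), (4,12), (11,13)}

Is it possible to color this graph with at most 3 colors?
A valid 3-coloring: color 1: [3, 4, 13]; color 2: [1, 7, 12]; color 3: [11].
(χ(G) = 3 ≤ 3.)

Yes, G is 3-colorable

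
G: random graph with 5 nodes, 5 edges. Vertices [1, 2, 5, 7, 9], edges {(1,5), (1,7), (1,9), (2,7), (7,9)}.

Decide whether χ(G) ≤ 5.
Yes, G is 5-colorable

A valid 5-coloring: color 1: [5, 7]; color 2: [1, 2]; color 3: [9].
(χ(G) = 3 ≤ 5.)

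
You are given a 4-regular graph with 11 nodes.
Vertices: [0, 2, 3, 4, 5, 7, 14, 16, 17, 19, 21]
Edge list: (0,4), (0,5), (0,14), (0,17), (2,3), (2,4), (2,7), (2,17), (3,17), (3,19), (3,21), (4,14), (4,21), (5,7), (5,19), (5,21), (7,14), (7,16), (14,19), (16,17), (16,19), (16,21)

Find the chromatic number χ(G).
χ(G) = 3

Clique number ω(G) = 3 (lower bound: χ ≥ ω).
The clique on [0, 4, 14] has size 3, forcing χ ≥ 3, and the coloring below uses 3 colors, so χ(G) = 3.
A valid 3-coloring: color 1: [4, 7, 17, 19]; color 2: [3, 5, 14, 16]; color 3: [0, 2, 21].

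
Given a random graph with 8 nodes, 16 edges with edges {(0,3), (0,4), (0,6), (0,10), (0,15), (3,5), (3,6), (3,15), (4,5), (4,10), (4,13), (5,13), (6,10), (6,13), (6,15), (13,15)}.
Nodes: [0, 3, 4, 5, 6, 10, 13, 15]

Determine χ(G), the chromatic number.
Clique number ω(G) = 4 (lower bound: χ ≥ ω).
The clique on [0, 3, 6, 15] has size 4, forcing χ ≥ 4, and the coloring below uses 4 colors, so χ(G) = 4.
A valid 4-coloring: color 1: [5, 6]; color 2: [0, 13]; color 3: [3, 4]; color 4: [10, 15].

χ(G) = 4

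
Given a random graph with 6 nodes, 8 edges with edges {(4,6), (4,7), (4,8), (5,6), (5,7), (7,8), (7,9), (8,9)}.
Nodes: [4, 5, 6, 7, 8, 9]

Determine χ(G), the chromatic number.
χ(G) = 3

Clique number ω(G) = 3 (lower bound: χ ≥ ω).
The clique on [7, 8, 9] has size 3, forcing χ ≥ 3, and the coloring below uses 3 colors, so χ(G) = 3.
A valid 3-coloring: color 1: [6, 7]; color 2: [5, 8]; color 3: [4, 9].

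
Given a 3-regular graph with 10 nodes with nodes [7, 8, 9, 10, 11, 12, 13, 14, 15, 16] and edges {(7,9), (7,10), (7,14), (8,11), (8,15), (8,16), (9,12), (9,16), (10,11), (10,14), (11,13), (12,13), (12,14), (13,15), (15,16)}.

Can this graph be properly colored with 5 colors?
Yes, G is 5-colorable

A valid 5-coloring: color 1: [8, 9, 10, 13]; color 2: [7, 11, 12, 16]; color 3: [14, 15].
(χ(G) = 3 ≤ 5.)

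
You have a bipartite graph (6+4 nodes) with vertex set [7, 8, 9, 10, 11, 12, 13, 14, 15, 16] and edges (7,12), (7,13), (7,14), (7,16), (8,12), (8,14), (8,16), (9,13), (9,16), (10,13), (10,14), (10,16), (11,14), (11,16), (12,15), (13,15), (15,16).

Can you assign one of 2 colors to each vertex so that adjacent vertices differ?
Yes, G is 2-colorable

A valid 2-coloring: color 1: [12, 13, 14, 16]; color 2: [7, 8, 9, 10, 11, 15].
(χ(G) = 2 ≤ 2.)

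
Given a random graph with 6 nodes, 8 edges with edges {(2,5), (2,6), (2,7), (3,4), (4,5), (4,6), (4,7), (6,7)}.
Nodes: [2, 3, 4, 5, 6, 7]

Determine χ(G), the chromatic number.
χ(G) = 3

Clique number ω(G) = 3 (lower bound: χ ≥ ω).
The clique on [2, 6, 7] has size 3, forcing χ ≥ 3, and the coloring below uses 3 colors, so χ(G) = 3.
A valid 3-coloring: color 1: [2, 4]; color 2: [3, 5, 7]; color 3: [6].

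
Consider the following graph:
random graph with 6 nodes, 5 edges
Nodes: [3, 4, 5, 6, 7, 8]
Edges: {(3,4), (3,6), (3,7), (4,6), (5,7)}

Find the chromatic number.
χ(G) = 3

Clique number ω(G) = 3 (lower bound: χ ≥ ω).
The clique on [3, 4, 6] has size 3, forcing χ ≥ 3, and the coloring below uses 3 colors, so χ(G) = 3.
A valid 3-coloring: color 1: [3, 5, 8]; color 2: [6, 7]; color 3: [4].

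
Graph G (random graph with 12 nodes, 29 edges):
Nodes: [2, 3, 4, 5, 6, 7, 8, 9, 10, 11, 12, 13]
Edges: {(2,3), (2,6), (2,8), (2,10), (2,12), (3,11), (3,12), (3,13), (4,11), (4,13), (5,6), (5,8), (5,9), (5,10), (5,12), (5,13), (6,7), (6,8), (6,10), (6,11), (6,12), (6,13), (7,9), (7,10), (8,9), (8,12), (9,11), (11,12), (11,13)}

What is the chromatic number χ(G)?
Clique number ω(G) = 4 (lower bound: χ ≥ ω).
The clique on [2, 6, 8, 12] has size 4, forcing χ ≥ 4, and the coloring below uses 4 colors, so χ(G) = 4.
A valid 4-coloring: color 1: [3, 4, 6, 9]; color 2: [2, 5, 7, 11]; color 3: [10, 12, 13]; color 4: [8].

χ(G) = 4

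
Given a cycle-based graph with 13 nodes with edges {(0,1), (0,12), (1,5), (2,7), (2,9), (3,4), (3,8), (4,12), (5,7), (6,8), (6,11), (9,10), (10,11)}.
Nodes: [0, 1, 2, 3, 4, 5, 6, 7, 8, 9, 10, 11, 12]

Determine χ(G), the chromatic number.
Clique number ω(G) = 2 (lower bound: χ ≥ ω).
Odd cycle [6, 11, 10, 9, 2, 7, 5, 1, 0, 12, 4, 3, 8] needs 3 colors (χ ≥ 3).
The coloring below uses 3 colors, so χ(G) = 3.
A valid 3-coloring: color 1: [0, 2, 3, 5, 6, 10]; color 2: [1, 7, 8, 9, 11, 12]; color 3: [4].

χ(G) = 3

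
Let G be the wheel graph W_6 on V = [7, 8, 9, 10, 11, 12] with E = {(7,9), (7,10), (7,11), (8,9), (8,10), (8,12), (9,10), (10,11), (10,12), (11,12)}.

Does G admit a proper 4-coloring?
A valid 4-coloring: color 1: [10]; color 2: [7, 12]; color 3: [8, 11]; color 4: [9].
(χ(G) = 4 ≤ 4.)

Yes, G is 4-colorable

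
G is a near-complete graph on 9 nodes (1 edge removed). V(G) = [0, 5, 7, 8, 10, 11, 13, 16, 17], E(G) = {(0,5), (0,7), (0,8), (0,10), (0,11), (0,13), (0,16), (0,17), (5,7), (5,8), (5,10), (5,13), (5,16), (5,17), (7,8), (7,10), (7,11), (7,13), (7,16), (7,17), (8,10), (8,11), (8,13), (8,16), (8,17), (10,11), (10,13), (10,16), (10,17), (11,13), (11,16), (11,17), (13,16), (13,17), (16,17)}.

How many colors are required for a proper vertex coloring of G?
χ(G) = 8

Clique number ω(G) = 8 (lower bound: χ ≥ ω).
The clique on [0, 7, 8, 10, 11, 13, 16, 17] has size 8, forcing χ ≥ 8, and the coloring below uses 8 colors, so χ(G) = 8.
A valid 8-coloring: color 1: [17]; color 2: [7]; color 3: [8]; color 4: [16]; color 5: [0]; color 6: [13]; color 7: [10]; color 8: [5, 11].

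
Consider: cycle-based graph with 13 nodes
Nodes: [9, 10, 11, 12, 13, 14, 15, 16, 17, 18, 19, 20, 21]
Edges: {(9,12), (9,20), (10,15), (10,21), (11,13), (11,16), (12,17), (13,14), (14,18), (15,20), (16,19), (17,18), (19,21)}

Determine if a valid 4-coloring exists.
A valid 4-coloring: color 1: [9, 10, 11, 14, 17, 19]; color 2: [12, 13, 15, 16, 18, 21]; color 3: [20].
(χ(G) = 3 ≤ 4.)

Yes, G is 4-colorable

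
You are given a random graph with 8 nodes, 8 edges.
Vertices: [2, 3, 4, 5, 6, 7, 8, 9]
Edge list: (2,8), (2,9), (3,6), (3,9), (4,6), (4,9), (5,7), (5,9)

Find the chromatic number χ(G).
Clique number ω(G) = 2 (lower bound: χ ≥ ω).
The graph is bipartite (no odd cycle), so 2 colors suffice: χ(G) = 2.
A valid 2-coloring: color 1: [6, 7, 8, 9]; color 2: [2, 3, 4, 5].

χ(G) = 2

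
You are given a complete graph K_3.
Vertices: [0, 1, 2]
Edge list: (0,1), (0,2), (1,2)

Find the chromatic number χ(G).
χ(G) = 3

Clique number ω(G) = 3 (lower bound: χ ≥ ω).
The clique on [0, 1, 2] has size 3, forcing χ ≥ 3, and the coloring below uses 3 colors, so χ(G) = 3.
A valid 3-coloring: color 1: [1]; color 2: [0]; color 3: [2].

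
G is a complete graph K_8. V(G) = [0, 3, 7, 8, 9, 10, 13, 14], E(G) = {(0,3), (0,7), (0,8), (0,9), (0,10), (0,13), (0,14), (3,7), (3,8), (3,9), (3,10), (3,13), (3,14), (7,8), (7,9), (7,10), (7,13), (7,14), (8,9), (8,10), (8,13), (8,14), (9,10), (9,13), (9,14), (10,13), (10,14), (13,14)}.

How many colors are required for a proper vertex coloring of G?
Clique number ω(G) = 8 (lower bound: χ ≥ ω).
The clique on [0, 3, 7, 8, 9, 10, 13, 14] has size 8, forcing χ ≥ 8, and the coloring below uses 8 colors, so χ(G) = 8.
A valid 8-coloring: color 1: [14]; color 2: [0]; color 3: [10]; color 4: [8]; color 5: [9]; color 6: [3]; color 7: [7]; color 8: [13].

χ(G) = 8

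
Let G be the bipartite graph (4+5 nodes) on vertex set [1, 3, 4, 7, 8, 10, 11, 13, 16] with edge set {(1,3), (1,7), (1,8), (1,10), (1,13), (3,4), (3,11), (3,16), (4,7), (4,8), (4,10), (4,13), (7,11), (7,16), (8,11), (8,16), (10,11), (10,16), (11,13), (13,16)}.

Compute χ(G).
χ(G) = 2

Clique number ω(G) = 2 (lower bound: χ ≥ ω).
The graph is bipartite (no odd cycle), so 2 colors suffice: χ(G) = 2.
A valid 2-coloring: color 1: [1, 4, 11, 16]; color 2: [3, 7, 8, 10, 13].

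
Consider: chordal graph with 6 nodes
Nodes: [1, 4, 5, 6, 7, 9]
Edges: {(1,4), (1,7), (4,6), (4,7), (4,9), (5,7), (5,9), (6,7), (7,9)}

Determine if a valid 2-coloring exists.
The clique on vertices [1, 4, 7] has size 3 > 2, so it alone needs 3 colors.

No, G is not 2-colorable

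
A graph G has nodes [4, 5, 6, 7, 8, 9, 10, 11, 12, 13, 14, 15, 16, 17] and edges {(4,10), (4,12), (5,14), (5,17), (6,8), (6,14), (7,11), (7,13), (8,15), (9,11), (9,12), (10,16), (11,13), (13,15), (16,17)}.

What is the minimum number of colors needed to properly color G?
χ(G) = 3

Clique number ω(G) = 3 (lower bound: χ ≥ ω).
The clique on [7, 11, 13] has size 3, forcing χ ≥ 3, and the coloring below uses 3 colors, so χ(G) = 3.
A valid 3-coloring: color 1: [8, 10, 12, 13, 14, 17]; color 2: [4, 5, 6, 11, 15, 16]; color 3: [7, 9].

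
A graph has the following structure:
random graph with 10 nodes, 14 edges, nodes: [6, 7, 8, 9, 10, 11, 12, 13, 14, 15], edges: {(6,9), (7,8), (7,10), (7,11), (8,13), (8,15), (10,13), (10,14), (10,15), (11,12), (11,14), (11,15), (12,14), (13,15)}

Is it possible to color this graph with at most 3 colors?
Yes, G is 3-colorable

A valid 3-coloring: color 1: [6, 8, 10, 11]; color 2: [7, 9, 12, 15]; color 3: [13, 14].
(χ(G) = 3 ≤ 3.)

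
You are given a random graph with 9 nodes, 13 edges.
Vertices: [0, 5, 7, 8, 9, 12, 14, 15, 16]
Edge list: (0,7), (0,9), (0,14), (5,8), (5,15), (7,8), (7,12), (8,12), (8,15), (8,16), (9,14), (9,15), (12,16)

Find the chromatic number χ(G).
Clique number ω(G) = 3 (lower bound: χ ≥ ω).
The clique on [0, 9, 14] has size 3, forcing χ ≥ 3, and the coloring below uses 3 colors, so χ(G) = 3.
A valid 3-coloring: color 1: [8, 9]; color 2: [0, 12, 15]; color 3: [5, 7, 14, 16].

χ(G) = 3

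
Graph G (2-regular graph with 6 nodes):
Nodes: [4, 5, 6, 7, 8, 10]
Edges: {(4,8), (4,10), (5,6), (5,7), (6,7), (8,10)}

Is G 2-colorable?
No, G is not 2-colorable

The clique on vertices [4, 8, 10] has size 3 > 2, so it alone needs 3 colors.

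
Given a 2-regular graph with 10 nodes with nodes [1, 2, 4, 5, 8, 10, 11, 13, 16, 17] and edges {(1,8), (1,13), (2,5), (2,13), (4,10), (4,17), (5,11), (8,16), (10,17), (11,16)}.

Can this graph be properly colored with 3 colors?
A valid 3-coloring: color 1: [4, 8, 11, 13]; color 2: [1, 2, 16, 17]; color 3: [5, 10].
(χ(G) = 3 ≤ 3.)

Yes, G is 3-colorable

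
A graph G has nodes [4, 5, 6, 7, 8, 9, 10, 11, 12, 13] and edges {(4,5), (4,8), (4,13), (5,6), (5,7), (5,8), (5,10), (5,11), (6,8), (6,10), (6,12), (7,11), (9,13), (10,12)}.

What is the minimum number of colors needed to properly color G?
χ(G) = 3

Clique number ω(G) = 3 (lower bound: χ ≥ ω).
The clique on [6, 10, 12] has size 3, forcing χ ≥ 3, and the coloring below uses 3 colors, so χ(G) = 3.
A valid 3-coloring: color 1: [5, 12, 13]; color 2: [4, 6, 9, 11]; color 3: [7, 8, 10].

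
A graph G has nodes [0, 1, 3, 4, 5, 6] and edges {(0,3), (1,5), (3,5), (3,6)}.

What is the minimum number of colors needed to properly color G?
Clique number ω(G) = 2 (lower bound: χ ≥ ω).
The graph is bipartite (no odd cycle), so 2 colors suffice: χ(G) = 2.
A valid 2-coloring: color 1: [1, 3, 4]; color 2: [0, 5, 6].

χ(G) = 2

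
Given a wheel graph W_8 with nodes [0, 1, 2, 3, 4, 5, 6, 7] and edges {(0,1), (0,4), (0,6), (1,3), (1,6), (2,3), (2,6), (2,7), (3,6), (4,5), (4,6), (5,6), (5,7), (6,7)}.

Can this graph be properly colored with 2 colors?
No, G is not 2-colorable

The clique on vertices [0, 1, 6] has size 3 > 2, so it alone needs 3 colors.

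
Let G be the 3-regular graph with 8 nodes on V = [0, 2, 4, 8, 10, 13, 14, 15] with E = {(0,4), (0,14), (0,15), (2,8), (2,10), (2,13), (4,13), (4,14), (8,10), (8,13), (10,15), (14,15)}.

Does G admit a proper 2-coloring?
The clique on vertices [0, 4, 14] has size 3 > 2, so it alone needs 3 colors.

No, G is not 2-colorable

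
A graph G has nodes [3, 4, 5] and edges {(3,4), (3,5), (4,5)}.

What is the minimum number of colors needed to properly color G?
χ(G) = 3

Clique number ω(G) = 3 (lower bound: χ ≥ ω).
The clique on [3, 4, 5] has size 3, forcing χ ≥ 3, and the coloring below uses 3 colors, so χ(G) = 3.
A valid 3-coloring: color 1: [5]; color 2: [4]; color 3: [3].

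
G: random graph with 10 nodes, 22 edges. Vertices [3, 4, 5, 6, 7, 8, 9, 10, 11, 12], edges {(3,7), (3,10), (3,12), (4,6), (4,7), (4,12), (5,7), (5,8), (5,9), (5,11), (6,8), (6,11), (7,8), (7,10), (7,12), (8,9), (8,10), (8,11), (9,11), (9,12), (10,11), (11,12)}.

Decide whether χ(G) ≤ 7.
A valid 7-coloring: color 1: [7, 11]; color 2: [8, 12]; color 3: [5, 6, 10]; color 4: [3, 4, 9].
(χ(G) = 4 ≤ 7.)

Yes, G is 7-colorable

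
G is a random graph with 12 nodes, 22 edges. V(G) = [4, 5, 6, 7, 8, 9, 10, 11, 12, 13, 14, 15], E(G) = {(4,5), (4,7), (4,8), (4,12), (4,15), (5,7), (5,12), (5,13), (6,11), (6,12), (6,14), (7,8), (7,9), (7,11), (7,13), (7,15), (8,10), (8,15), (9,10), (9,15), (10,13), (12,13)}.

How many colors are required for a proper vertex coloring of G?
Clique number ω(G) = 4 (lower bound: χ ≥ ω).
The clique on [4, 7, 8, 15] has size 4, forcing χ ≥ 4, and the coloring below uses 4 colors, so χ(G) = 4.
A valid 4-coloring: color 1: [7, 10, 12, 14]; color 2: [4, 6, 9, 13]; color 3: [5, 8, 11]; color 4: [15].

χ(G) = 4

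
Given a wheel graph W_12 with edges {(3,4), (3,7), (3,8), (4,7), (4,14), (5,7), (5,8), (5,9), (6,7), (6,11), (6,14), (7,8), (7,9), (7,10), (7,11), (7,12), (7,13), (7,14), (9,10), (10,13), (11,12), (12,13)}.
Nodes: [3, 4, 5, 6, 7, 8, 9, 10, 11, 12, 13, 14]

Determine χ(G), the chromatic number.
Clique number ω(G) = 3 (lower bound: χ ≥ ω).
Odd cycle [5, 9, 10, 13, 12, 11, 6, 14, 4, 3, 8] needs 3 colors (χ ≥ 3).
Vertex 7 is adjacent to every vertex of [3, 4, 5, 6, 8, 9, 10, 11, 12, 13, 14], which already need 3 colors among themselves, so 7 needs a new color (χ ≥ 4).
The coloring below uses 4 colors, so χ(G) = 4.
A valid 4-coloring: color 1: [7]; color 2: [3, 5, 6, 10, 12]; color 3: [8, 9, 11, 13, 14]; color 4: [4].

χ(G) = 4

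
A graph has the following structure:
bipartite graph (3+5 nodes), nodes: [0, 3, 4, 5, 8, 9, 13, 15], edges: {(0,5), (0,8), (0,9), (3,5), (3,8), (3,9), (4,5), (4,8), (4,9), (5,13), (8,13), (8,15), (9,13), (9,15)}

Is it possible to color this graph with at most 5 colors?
A valid 5-coloring: color 1: [5, 8, 9]; color 2: [0, 3, 4, 13, 15].
(χ(G) = 2 ≤ 5.)

Yes, G is 5-colorable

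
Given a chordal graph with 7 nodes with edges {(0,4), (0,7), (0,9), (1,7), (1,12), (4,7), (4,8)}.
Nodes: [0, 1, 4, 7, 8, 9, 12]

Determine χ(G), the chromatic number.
χ(G) = 3

Clique number ω(G) = 3 (lower bound: χ ≥ ω).
The clique on [0, 4, 7] has size 3, forcing χ ≥ 3, and the coloring below uses 3 colors, so χ(G) = 3.
A valid 3-coloring: color 1: [0, 1, 8]; color 2: [7, 9, 12]; color 3: [4].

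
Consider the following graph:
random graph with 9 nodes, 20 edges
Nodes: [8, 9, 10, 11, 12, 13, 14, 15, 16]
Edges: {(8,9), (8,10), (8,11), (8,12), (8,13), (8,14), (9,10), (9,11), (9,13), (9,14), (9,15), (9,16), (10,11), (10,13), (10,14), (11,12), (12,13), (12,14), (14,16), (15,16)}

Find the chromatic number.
Clique number ω(G) = 4 (lower bound: χ ≥ ω).
The clique on [8, 9, 10, 11] has size 4, forcing χ ≥ 4, and the coloring below uses 4 colors, so χ(G) = 4.
A valid 4-coloring: color 1: [9, 12]; color 2: [8, 16]; color 3: [11, 13, 14, 15]; color 4: [10].

χ(G) = 4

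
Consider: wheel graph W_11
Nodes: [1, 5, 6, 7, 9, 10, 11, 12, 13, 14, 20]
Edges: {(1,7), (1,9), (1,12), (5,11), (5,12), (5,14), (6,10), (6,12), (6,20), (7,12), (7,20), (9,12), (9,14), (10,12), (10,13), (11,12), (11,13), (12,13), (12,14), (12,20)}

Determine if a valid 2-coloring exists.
No, G is not 2-colorable

The clique on vertices [1, 9, 12] has size 3 > 2, so it alone needs 3 colors.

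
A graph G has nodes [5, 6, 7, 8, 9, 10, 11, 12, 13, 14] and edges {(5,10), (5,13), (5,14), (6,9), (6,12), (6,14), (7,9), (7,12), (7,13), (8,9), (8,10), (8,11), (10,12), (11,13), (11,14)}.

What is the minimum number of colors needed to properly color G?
χ(G) = 3

Clique number ω(G) = 2 (lower bound: χ ≥ ω).
Odd cycle [10, 5, 14, 6, 9, 7, 12] needs 3 colors (χ ≥ 3).
The coloring below uses 3 colors, so χ(G) = 3.
A valid 3-coloring: color 1: [6, 7, 10, 11]; color 2: [8, 12, 13, 14]; color 3: [5, 9].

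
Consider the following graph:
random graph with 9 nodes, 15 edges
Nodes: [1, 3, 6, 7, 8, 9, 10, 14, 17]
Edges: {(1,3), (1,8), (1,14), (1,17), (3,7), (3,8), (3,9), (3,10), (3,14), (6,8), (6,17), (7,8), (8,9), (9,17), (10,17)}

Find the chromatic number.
Clique number ω(G) = 3 (lower bound: χ ≥ ω).
The clique on [1, 3, 8] has size 3, forcing χ ≥ 3, and the coloring below uses 3 colors, so χ(G) = 3.
A valid 3-coloring: color 1: [3, 17]; color 2: [8, 10, 14]; color 3: [1, 6, 7, 9].

χ(G) = 3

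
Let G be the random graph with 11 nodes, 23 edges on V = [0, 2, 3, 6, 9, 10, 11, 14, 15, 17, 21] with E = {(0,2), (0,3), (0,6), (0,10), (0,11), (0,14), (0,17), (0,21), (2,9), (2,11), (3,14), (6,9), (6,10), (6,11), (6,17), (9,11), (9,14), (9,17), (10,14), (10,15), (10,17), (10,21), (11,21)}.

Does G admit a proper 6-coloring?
Yes, G is 6-colorable

A valid 6-coloring: color 1: [0, 9, 15]; color 2: [3, 10, 11]; color 3: [2, 6, 14, 21]; color 4: [17].
(χ(G) = 4 ≤ 6.)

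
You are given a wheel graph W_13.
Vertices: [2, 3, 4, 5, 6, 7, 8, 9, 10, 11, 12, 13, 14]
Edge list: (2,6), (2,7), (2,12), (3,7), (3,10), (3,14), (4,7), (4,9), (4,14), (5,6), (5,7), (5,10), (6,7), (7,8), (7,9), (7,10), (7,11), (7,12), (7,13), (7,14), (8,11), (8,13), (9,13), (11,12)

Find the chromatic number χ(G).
Clique number ω(G) = 3 (lower bound: χ ≥ ω).
The clique on [2, 7, 12] has size 3, forcing χ ≥ 3, and the coloring below uses 3 colors, so χ(G) = 3.
A valid 3-coloring: color 1: [7]; color 2: [2, 3, 4, 5, 11, 13]; color 3: [6, 8, 9, 10, 12, 14].

χ(G) = 3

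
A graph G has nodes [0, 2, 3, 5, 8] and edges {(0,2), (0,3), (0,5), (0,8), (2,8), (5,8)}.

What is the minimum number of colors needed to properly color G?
χ(G) = 3

Clique number ω(G) = 3 (lower bound: χ ≥ ω).
The clique on [0, 2, 8] has size 3, forcing χ ≥ 3, and the coloring below uses 3 colors, so χ(G) = 3.
A valid 3-coloring: color 1: [0]; color 2: [3, 8]; color 3: [2, 5].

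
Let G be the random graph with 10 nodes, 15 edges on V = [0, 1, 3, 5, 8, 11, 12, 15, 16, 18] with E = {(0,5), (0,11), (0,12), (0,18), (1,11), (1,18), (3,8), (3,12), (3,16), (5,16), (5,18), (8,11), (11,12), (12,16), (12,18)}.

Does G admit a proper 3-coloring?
Yes, G is 3-colorable

A valid 3-coloring: color 1: [1, 5, 8, 12, 15]; color 2: [3, 11, 18]; color 3: [0, 16].
(χ(G) = 3 ≤ 3.)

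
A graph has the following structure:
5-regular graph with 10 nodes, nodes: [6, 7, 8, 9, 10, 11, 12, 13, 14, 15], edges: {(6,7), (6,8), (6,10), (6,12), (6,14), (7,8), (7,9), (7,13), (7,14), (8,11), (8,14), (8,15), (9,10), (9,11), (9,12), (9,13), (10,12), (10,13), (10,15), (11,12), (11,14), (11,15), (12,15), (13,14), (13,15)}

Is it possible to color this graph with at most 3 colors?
No, G is not 3-colorable

The clique on vertices [6, 7, 8, 14] has size 4 > 3, so it alone needs 4 colors.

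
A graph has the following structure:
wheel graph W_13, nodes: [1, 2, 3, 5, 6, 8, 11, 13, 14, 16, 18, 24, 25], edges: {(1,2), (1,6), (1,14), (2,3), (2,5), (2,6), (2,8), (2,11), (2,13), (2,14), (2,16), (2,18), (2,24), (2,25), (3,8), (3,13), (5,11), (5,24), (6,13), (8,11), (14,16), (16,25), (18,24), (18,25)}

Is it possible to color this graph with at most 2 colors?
The clique on vertices [1, 2, 14] has size 3 > 2, so it alone needs 3 colors.

No, G is not 2-colorable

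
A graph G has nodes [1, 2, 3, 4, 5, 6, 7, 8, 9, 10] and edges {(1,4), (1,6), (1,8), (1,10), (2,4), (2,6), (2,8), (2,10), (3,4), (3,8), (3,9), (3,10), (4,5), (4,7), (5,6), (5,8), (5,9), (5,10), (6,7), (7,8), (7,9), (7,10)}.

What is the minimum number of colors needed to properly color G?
Clique number ω(G) = 2 (lower bound: χ ≥ ω).
The graph is bipartite (no odd cycle), so 2 colors suffice: χ(G) = 2.
A valid 2-coloring: color 1: [1, 2, 3, 5, 7]; color 2: [4, 6, 8, 9, 10].

χ(G) = 2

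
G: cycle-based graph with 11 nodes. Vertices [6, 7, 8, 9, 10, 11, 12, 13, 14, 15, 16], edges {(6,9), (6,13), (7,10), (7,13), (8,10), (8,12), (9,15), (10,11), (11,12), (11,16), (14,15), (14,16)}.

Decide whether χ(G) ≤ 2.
Odd cycle [13, 7, 10, 11, 16, 14, 15, 9, 6] needs 3 colors (χ ≥ 3).
Hence χ(G) ≥ 3 > 2, so no proper 2-coloring exists.

No, G is not 2-colorable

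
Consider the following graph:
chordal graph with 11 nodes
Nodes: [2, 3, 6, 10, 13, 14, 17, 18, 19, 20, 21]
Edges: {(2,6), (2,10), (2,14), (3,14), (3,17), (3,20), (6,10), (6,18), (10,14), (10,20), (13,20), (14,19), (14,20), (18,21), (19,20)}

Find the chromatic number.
Clique number ω(G) = 3 (lower bound: χ ≥ ω).
The clique on [2, 6, 10] has size 3, forcing χ ≥ 3, and the coloring below uses 3 colors, so χ(G) = 3.
A valid 3-coloring: color 1: [6, 13, 14, 17, 21]; color 2: [2, 18, 20]; color 3: [3, 10, 19].

χ(G) = 3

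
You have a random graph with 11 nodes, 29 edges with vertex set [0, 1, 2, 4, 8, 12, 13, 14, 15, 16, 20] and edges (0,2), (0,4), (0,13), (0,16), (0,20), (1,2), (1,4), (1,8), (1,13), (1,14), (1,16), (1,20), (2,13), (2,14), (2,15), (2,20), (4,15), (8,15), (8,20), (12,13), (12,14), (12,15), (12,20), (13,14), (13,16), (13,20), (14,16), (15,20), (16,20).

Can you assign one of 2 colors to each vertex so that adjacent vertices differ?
The clique on vertices [0, 13, 16, 20] has size 4 > 2, so it alone needs 4 colors.

No, G is not 2-colorable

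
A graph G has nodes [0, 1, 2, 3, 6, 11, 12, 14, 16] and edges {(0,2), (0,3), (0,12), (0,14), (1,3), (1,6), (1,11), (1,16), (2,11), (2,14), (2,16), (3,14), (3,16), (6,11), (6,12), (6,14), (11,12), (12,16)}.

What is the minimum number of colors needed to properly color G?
χ(G) = 3

Clique number ω(G) = 3 (lower bound: χ ≥ ω).
The clique on [0, 2, 14] has size 3, forcing χ ≥ 3, and the coloring below uses 3 colors, so χ(G) = 3.
A valid 3-coloring: color 1: [0, 11, 16]; color 2: [2, 3, 6]; color 3: [1, 12, 14].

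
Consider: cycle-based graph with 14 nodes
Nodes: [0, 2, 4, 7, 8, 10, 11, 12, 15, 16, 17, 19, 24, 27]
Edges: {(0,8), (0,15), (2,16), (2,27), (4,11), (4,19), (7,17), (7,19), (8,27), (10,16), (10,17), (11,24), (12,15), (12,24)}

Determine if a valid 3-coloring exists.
Yes, G is 3-colorable

A valid 3-coloring: color 1: [2, 4, 7, 8, 10, 15, 24]; color 2: [0, 11, 12, 16, 17, 19, 27].
(χ(G) = 2 ≤ 3.)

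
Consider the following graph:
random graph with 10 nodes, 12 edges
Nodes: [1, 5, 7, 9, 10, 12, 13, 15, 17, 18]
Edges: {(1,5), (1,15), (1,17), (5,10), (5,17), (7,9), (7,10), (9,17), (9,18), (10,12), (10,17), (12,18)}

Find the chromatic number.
Clique number ω(G) = 3 (lower bound: χ ≥ ω).
The clique on [1, 5, 17] has size 3, forcing χ ≥ 3, and the coloring below uses 3 colors, so χ(G) = 3.
A valid 3-coloring: color 1: [7, 13, 15, 17, 18]; color 2: [1, 9, 10]; color 3: [5, 12].

χ(G) = 3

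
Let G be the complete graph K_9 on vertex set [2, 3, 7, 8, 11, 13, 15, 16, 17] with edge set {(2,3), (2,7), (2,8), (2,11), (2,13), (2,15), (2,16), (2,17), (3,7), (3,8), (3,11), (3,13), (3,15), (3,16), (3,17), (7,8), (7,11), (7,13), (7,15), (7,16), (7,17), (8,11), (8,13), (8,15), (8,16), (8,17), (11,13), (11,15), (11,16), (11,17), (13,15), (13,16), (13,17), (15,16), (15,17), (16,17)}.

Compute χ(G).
Clique number ω(G) = 9 (lower bound: χ ≥ ω).
The clique on [2, 3, 7, 8, 11, 13, 15, 16, 17] has size 9, forcing χ ≥ 9, and the coloring below uses 9 colors, so χ(G) = 9.
A valid 9-coloring: color 1: [15]; color 2: [11]; color 3: [17]; color 4: [13]; color 5: [8]; color 6: [16]; color 7: [7]; color 8: [3]; color 9: [2].

χ(G) = 9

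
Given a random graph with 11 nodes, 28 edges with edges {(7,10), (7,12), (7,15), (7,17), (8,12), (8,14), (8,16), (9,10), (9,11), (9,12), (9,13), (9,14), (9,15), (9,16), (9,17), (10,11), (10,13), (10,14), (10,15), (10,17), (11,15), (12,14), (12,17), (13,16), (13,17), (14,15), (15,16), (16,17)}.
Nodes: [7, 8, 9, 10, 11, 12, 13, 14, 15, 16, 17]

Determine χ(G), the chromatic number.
χ(G) = 4

Clique number ω(G) = 4 (lower bound: χ ≥ ω).
The clique on [9, 13, 16, 17] has size 4, forcing χ ≥ 4, and the coloring below uses 4 colors, so χ(G) = 4.
A valid 4-coloring: color 1: [7, 8, 9]; color 2: [10, 12, 16]; color 3: [15, 17]; color 4: [11, 13, 14].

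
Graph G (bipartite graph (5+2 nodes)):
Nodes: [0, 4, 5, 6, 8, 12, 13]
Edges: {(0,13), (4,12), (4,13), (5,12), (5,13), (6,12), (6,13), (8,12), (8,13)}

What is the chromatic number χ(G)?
Clique number ω(G) = 2 (lower bound: χ ≥ ω).
The graph is bipartite (no odd cycle), so 2 colors suffice: χ(G) = 2.
A valid 2-coloring: color 1: [12, 13]; color 2: [0, 4, 5, 6, 8].

χ(G) = 2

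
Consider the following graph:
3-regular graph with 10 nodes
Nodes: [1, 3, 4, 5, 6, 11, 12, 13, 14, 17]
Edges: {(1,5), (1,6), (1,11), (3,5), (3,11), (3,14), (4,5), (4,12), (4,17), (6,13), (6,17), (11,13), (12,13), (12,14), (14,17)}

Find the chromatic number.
χ(G) = 3

Clique number ω(G) = 2 (lower bound: χ ≥ ω).
Odd cycle [12, 4, 5, 3, 14] needs 3 colors (χ ≥ 3).
The coloring below uses 3 colors, so χ(G) = 3.
A valid 3-coloring: color 1: [1, 3, 13, 17]; color 2: [5, 6, 11, 12]; color 3: [4, 14].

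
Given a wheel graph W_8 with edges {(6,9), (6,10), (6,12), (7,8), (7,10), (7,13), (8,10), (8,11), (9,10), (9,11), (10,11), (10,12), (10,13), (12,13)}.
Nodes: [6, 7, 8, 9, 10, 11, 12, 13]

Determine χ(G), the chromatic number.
χ(G) = 4

Clique number ω(G) = 3 (lower bound: χ ≥ ω).
Odd cycle [12, 6, 9, 11, 8, 7, 13] needs 3 colors (χ ≥ 3).
Vertex 10 is adjacent to every vertex of [6, 7, 8, 9, 11, 12, 13], which already need 3 colors among themselves, so 10 needs a new color (χ ≥ 4).
The coloring below uses 4 colors, so χ(G) = 4.
A valid 4-coloring: color 1: [10]; color 2: [7, 9, 12]; color 3: [6, 11, 13]; color 4: [8].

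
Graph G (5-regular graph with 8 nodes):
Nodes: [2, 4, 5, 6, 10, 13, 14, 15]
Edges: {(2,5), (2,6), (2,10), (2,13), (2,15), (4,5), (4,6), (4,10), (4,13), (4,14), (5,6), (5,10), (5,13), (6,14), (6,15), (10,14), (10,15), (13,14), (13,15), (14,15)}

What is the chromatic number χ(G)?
Clique number ω(G) = 3 (lower bound: χ ≥ ω).
Odd cycle [5, 2, 15, 14, 4] needs 3 colors (χ ≥ 3).
Vertex 6 is adjacent to every vertex of [2, 4, 5, 14, 15], which already need 3 colors among themselves, so 6 needs a new color (χ ≥ 4).
The coloring below uses 4 colors, so χ(G) = 4.
A valid 4-coloring: color 1: [5, 14]; color 2: [6, 10, 13]; color 3: [2, 4]; color 4: [15].

χ(G) = 4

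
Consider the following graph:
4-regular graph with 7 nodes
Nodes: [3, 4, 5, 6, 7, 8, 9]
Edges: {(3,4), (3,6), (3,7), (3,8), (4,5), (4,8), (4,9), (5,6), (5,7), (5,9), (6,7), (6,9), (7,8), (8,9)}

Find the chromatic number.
χ(G) = 4

Clique number ω(G) = 3 (lower bound: χ ≥ ω).
Suppose a proper 3-coloring c exists. The clique [3, 4, 8] takes 3 distinct colors; by symmetry let c(3) = 1, c(4) = 2, c(8) = 3.
- Vertex 7: neighbors [3, 8] already have colors [1, 3] ⇒ c(7) = 2.
- Vertex 6: neighbors [3, 7] already have colors [1, 2] ⇒ c(6) = 3.
- Vertex 5: neighbors [4, 6] already have colors [2, 3] ⇒ c(5) = 1.
- Vertex 9: neighbors [5, 4, 6] already have colors [1, 2, 3] — all 3 colors blocked. Contradiction.
The forced assignments end in a contradiction, so G has no proper 3-coloring (χ ≥ 4).
The coloring below uses 4 colors, so χ(G) = 4.
A valid 4-coloring: color 1: [4, 7]; color 2: [6, 8]; color 3: [3, 5]; color 4: [9].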